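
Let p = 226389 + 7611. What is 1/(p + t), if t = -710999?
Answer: -1/476999 ≈ -2.0964e-6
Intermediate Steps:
p = 234000
1/(p + t) = 1/(234000 - 710999) = 1/(-476999) = -1/476999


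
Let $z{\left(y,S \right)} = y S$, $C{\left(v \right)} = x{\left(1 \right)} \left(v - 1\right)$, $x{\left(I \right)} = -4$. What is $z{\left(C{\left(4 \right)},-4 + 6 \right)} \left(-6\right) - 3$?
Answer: $141$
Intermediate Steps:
$C{\left(v \right)} = 4 - 4 v$ ($C{\left(v \right)} = - 4 \left(v - 1\right) = - 4 \left(-1 + v\right) = 4 - 4 v$)
$z{\left(y,S \right)} = S y$
$z{\left(C{\left(4 \right)},-4 + 6 \right)} \left(-6\right) - 3 = \left(-4 + 6\right) \left(4 - 16\right) \left(-6\right) - 3 = 2 \left(4 - 16\right) \left(-6\right) - 3 = 2 \left(-12\right) \left(-6\right) - 3 = \left(-24\right) \left(-6\right) - 3 = 144 - 3 = 141$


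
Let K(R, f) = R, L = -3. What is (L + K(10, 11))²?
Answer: 49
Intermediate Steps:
(L + K(10, 11))² = (-3 + 10)² = 7² = 49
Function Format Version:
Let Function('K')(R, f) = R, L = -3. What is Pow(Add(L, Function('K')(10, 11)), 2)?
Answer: 49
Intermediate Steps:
Pow(Add(L, Function('K')(10, 11)), 2) = Pow(Add(-3, 10), 2) = Pow(7, 2) = 49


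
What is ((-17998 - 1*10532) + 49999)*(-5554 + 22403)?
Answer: 361731181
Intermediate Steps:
((-17998 - 1*10532) + 49999)*(-5554 + 22403) = ((-17998 - 10532) + 49999)*16849 = (-28530 + 49999)*16849 = 21469*16849 = 361731181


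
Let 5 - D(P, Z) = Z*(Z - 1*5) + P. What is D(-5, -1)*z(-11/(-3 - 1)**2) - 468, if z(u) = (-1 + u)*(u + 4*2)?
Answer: -33111/64 ≈ -517.36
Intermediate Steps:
D(P, Z) = 5 - P - Z*(-5 + Z) (D(P, Z) = 5 - (Z*(Z - 1*5) + P) = 5 - (Z*(Z - 5) + P) = 5 - (Z*(-5 + Z) + P) = 5 - (P + Z*(-5 + Z)) = 5 + (-P - Z*(-5 + Z)) = 5 - P - Z*(-5 + Z))
z(u) = (-1 + u)*(8 + u) (z(u) = (-1 + u)*(u + 8) = (-1 + u)*(8 + u))
D(-5, -1)*z(-11/(-3 - 1)**2) - 468 = (5 - 1*(-5) - 1*(-1)**2 + 5*(-1))*(-8 + (-11/(-3 - 1)**2)**2 + 7*(-11/(-3 - 1)**2)) - 468 = (5 + 5 - 1*1 - 5)*(-8 + (-11/((-4)**2))**2 + 7*(-11/((-4)**2))) - 468 = (5 + 5 - 1 - 5)*(-8 + (-11/16)**2 + 7*(-11/16)) - 468 = 4*(-8 + (-11*1/16)**2 + 7*(-11*1/16)) - 468 = 4*(-8 + (-11/16)**2 + 7*(-11/16)) - 468 = 4*(-8 + 121/256 - 77/16) - 468 = 4*(-3159/256) - 468 = -3159/64 - 468 = -33111/64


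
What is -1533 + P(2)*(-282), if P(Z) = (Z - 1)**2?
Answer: -1815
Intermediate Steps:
P(Z) = (-1 + Z)**2
-1533 + P(2)*(-282) = -1533 + (-1 + 2)**2*(-282) = -1533 + 1**2*(-282) = -1533 + 1*(-282) = -1533 - 282 = -1815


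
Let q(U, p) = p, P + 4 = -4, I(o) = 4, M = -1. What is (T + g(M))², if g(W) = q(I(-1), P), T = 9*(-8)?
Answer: 6400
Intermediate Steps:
P = -8 (P = -4 - 4 = -8)
T = -72
g(W) = -8
(T + g(M))² = (-72 - 8)² = (-80)² = 6400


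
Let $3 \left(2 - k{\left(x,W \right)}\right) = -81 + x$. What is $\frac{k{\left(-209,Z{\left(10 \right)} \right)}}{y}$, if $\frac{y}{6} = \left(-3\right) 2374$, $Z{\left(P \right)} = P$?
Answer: $- \frac{74}{32049} \approx -0.002309$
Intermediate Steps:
$k{\left(x,W \right)} = 29 - \frac{x}{3}$ ($k{\left(x,W \right)} = 2 - \frac{-81 + x}{3} = 2 - \left(-27 + \frac{x}{3}\right) = 29 - \frac{x}{3}$)
$y = -42732$ ($y = 6 \left(\left(-3\right) 2374\right) = 6 \left(-7122\right) = -42732$)
$\frac{k{\left(-209,Z{\left(10 \right)} \right)}}{y} = \frac{29 - - \frac{209}{3}}{-42732} = \left(29 + \frac{209}{3}\right) \left(- \frac{1}{42732}\right) = \frac{296}{3} \left(- \frac{1}{42732}\right) = - \frac{74}{32049}$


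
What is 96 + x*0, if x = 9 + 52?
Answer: 96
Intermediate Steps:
x = 61
96 + x*0 = 96 + 61*0 = 96 + 0 = 96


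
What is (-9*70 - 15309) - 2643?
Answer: -18582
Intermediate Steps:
(-9*70 - 15309) - 2643 = (-630 - 15309) - 2643 = -15939 - 2643 = -18582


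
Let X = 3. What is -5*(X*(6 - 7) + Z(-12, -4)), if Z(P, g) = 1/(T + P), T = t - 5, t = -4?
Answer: 320/21 ≈ 15.238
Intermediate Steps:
T = -9 (T = -4 - 5 = -9)
Z(P, g) = 1/(-9 + P)
-5*(X*(6 - 7) + Z(-12, -4)) = -5*(3*(6 - 7) + 1/(-9 - 12)) = -5*(3*(-1) + 1/(-21)) = -5*(-3 - 1/21) = -5*(-64/21) = 320/21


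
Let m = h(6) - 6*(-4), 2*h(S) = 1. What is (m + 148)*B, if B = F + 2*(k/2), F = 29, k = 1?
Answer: 5175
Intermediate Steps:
h(S) = ½ (h(S) = (½)*1 = ½)
B = 30 (B = 29 + 2*(1/2) = 29 + 2*(1*(½)) = 29 + 2*(½) = 29 + 1 = 30)
m = 49/2 (m = ½ - 6*(-4) = ½ + 24 = 49/2 ≈ 24.500)
(m + 148)*B = (49/2 + 148)*30 = (345/2)*30 = 5175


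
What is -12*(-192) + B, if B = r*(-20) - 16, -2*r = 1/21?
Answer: 48058/21 ≈ 2288.5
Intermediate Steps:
r = -1/42 (r = -½/21 = -½*1/21 = -1/42 ≈ -0.023810)
B = -326/21 (B = -1/42*(-20) - 16 = 10/21 - 16 = -326/21 ≈ -15.524)
-12*(-192) + B = -12*(-192) - 326/21 = 2304 - 326/21 = 48058/21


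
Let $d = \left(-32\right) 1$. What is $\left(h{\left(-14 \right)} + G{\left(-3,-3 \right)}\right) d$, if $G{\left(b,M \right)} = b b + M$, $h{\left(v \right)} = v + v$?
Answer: $704$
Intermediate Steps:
$h{\left(v \right)} = 2 v$
$G{\left(b,M \right)} = M + b^{2}$ ($G{\left(b,M \right)} = b^{2} + M = M + b^{2}$)
$d = -32$
$\left(h{\left(-14 \right)} + G{\left(-3,-3 \right)}\right) d = \left(2 \left(-14\right) - \left(3 - \left(-3\right)^{2}\right)\right) \left(-32\right) = \left(-28 + \left(-3 + 9\right)\right) \left(-32\right) = \left(-28 + 6\right) \left(-32\right) = \left(-22\right) \left(-32\right) = 704$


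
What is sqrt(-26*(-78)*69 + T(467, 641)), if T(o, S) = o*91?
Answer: sqrt(182429) ≈ 427.12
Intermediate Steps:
T(o, S) = 91*o
sqrt(-26*(-78)*69 + T(467, 641)) = sqrt(-26*(-78)*69 + 91*467) = sqrt(2028*69 + 42497) = sqrt(139932 + 42497) = sqrt(182429)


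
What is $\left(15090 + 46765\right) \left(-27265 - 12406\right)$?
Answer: $-2453849705$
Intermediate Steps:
$\left(15090 + 46765\right) \left(-27265 - 12406\right) = 61855 \left(-39671\right) = -2453849705$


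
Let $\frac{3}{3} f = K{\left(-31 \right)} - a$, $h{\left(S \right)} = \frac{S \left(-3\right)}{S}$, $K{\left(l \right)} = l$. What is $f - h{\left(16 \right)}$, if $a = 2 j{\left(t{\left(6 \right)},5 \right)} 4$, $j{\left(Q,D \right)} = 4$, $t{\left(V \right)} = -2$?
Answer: $-60$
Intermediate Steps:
$h{\left(S \right)} = -3$ ($h{\left(S \right)} = \frac{\left(-3\right) S}{S} = -3$)
$a = 32$ ($a = 2 \cdot 4 \cdot 4 = 8 \cdot 4 = 32$)
$f = -63$ ($f = -31 - 32 = -63$)
$f - h{\left(16 \right)} = -63 - -3 = -63 + 3 = -60$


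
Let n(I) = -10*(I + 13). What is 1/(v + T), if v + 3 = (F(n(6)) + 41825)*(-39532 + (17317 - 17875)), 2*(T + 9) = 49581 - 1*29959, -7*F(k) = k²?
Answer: -7/10290032157 ≈ -6.8027e-10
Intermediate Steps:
n(I) = -130 - 10*I (n(I) = -10*(13 + I) = -130 - 10*I)
F(k) = -k²/7
T = 9802 (T = -9 + (49581 - 1*29959)/2 = -9 + (49581 - 29959)/2 = -9 + (½)*19622 = -9 + 9811 = 9802)
v = -10290100771/7 (v = -3 + (-(-130 - 10*6)²/7 + 41825)*(-39532 + (17317 - 17875)) = -3 + (-(-130 - 60)²/7 + 41825)*(-39532 - 558) = -3 + (-⅐*(-190)² + 41825)*(-40090) = -3 + (-⅐*36100 + 41825)*(-40090) = -3 + (-36100/7 + 41825)*(-40090) = -3 + (256675/7)*(-40090) = -3 - 10290100750/7 = -10290100771/7 ≈ -1.4700e+9)
1/(v + T) = 1/(-10290100771/7 + 9802) = 1/(-10290032157/7) = -7/10290032157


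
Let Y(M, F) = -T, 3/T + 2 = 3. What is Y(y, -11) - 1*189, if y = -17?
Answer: -192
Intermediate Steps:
T = 3 (T = 3/(-2 + 3) = 3/1 = 3*1 = 3)
Y(M, F) = -3 (Y(M, F) = -1*3 = -3)
Y(y, -11) - 1*189 = -3 - 1*189 = -3 - 189 = -192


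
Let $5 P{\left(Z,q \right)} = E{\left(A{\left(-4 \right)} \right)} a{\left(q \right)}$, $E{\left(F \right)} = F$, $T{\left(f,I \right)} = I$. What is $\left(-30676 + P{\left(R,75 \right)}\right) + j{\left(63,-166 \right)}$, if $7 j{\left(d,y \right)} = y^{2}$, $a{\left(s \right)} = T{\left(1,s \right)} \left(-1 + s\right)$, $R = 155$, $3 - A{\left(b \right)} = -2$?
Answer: $- \frac{148326}{7} \approx -21189.0$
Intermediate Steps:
$A{\left(b \right)} = 5$ ($A{\left(b \right)} = 3 - -2 = 3 + 2 = 5$)
$a{\left(s \right)} = s \left(-1 + s\right)$
$j{\left(d,y \right)} = \frac{y^{2}}{7}$
$P{\left(Z,q \right)} = q \left(-1 + q\right)$ ($P{\left(Z,q \right)} = \frac{5 q \left(-1 + q\right)}{5} = q \left(-1 + q\right)$)
$\left(-30676 + P{\left(R,75 \right)}\right) + j{\left(63,-166 \right)} = \left(-30676 + 75 \left(-1 + 75\right)\right) + \frac{\left(-166\right)^{2}}{7} = \left(-30676 + 75 \cdot 74\right) + \frac{1}{7} \cdot 27556 = \left(-30676 + 5550\right) + \frac{27556}{7} = -25126 + \frac{27556}{7} = - \frac{148326}{7}$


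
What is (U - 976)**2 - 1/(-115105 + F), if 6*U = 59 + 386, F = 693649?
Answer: 1411595339249/1735632 ≈ 8.1330e+5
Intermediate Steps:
U = 445/6 (U = (59 + 386)/6 = (1/6)*445 = 445/6 ≈ 74.167)
(U - 976)**2 - 1/(-115105 + F) = (445/6 - 976)**2 - 1/(-115105 + 693649) = (-5411/6)**2 - 1/578544 = 29278921/36 - 1*1/578544 = 29278921/36 - 1/578544 = 1411595339249/1735632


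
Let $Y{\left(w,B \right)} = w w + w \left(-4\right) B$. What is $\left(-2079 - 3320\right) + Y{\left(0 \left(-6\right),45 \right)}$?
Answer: $-5399$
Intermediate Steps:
$Y{\left(w,B \right)} = w^{2} - 4 B w$ ($Y{\left(w,B \right)} = w^{2} + - 4 w B = w^{2} - 4 B w$)
$\left(-2079 - 3320\right) + Y{\left(0 \left(-6\right),45 \right)} = \left(-2079 - 3320\right) + 0 \left(-6\right) \left(0 \left(-6\right) - 180\right) = -5399 + 0 \left(0 - 180\right) = -5399 + 0 \left(-180\right) = -5399 + 0 = -5399$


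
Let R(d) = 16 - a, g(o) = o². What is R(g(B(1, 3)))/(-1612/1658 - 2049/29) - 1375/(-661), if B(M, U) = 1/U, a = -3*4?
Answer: 1922792297/1138238695 ≈ 1.6893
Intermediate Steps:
a = -12
R(d) = 28 (R(d) = 16 - 1*(-12) = 16 + 12 = 28)
R(g(B(1, 3)))/(-1612/1658 - 2049/29) - 1375/(-661) = 28/(-1612/1658 - 2049/29) - 1375/(-661) = 28/(-1612*1/1658 - 2049*1/29) - 1375*(-1/661) = 28/(-806/829 - 2049/29) + 1375/661 = 28/(-1721995/24041) + 1375/661 = 28*(-24041/1721995) + 1375/661 = -673148/1721995 + 1375/661 = 1922792297/1138238695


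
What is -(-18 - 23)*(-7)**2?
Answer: 2009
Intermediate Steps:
-(-18 - 23)*(-7)**2 = -(-41)*49 = -1*(-2009) = 2009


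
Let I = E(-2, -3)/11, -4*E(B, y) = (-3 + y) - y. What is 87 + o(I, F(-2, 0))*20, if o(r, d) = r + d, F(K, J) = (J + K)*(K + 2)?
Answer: 972/11 ≈ 88.364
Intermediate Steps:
E(B, y) = ¾ (E(B, y) = -((-3 + y) - y)/4 = -¼*(-3) = ¾)
I = 3/44 (I = (¾)/11 = (¾)*(1/11) = 3/44 ≈ 0.068182)
F(K, J) = (2 + K)*(J + K) (F(K, J) = (J + K)*(2 + K) = (2 + K)*(J + K))
o(r, d) = d + r
87 + o(I, F(-2, 0))*20 = 87 + (((-2)² + 2*0 + 2*(-2) + 0*(-2)) + 3/44)*20 = 87 + ((4 + 0 - 4 + 0) + 3/44)*20 = 87 + (0 + 3/44)*20 = 87 + (3/44)*20 = 87 + 15/11 = 972/11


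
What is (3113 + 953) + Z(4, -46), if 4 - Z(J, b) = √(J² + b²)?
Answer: 4070 - 2*√533 ≈ 4023.8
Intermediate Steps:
Z(J, b) = 4 - √(J² + b²)
(3113 + 953) + Z(4, -46) = (3113 + 953) + (4 - √(4² + (-46)²)) = 4066 + (4 - √(16 + 2116)) = 4066 + (4 - √2132) = 4066 + (4 - 2*√533) = 4070 - 2*√533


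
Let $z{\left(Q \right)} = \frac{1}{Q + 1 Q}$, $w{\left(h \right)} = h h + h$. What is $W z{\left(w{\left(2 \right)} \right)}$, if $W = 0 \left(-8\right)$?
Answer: $0$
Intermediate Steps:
$w{\left(h \right)} = h + h^{2}$ ($w{\left(h \right)} = h^{2} + h = h + h^{2}$)
$W = 0$
$z{\left(Q \right)} = \frac{1}{2 Q}$ ($z{\left(Q \right)} = \frac{1}{Q + Q} = \frac{1}{2 Q}$)
$W z{\left(w{\left(2 \right)} \right)} = 0 \frac{1}{2 \cdot 2 \left(1 + 2\right)} = 0 \frac{1}{2 \cdot 2 \cdot 3} = 0 \frac{1}{2 \cdot 6} = 0 \cdot \frac{1}{2} \cdot \frac{1}{6} = 0 \cdot \frac{1}{12} = 0$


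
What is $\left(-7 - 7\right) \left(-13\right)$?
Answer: $182$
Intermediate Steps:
$\left(-7 - 7\right) \left(-13\right) = \left(-14\right) \left(-13\right) = 182$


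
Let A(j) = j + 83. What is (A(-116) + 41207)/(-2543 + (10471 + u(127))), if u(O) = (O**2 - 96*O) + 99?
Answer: 20587/5982 ≈ 3.4415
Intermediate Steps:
A(j) = 83 + j
u(O) = 99 + O**2 - 96*O
(A(-116) + 41207)/(-2543 + (10471 + u(127))) = ((83 - 116) + 41207)/(-2543 + (10471 + (99 + 127**2 - 96*127))) = (-33 + 41207)/(-2543 + (10471 + (99 + 16129 - 12192))) = 41174/(-2543 + (10471 + 4036)) = 41174/(-2543 + 14507) = 41174/11964 = 41174*(1/11964) = 20587/5982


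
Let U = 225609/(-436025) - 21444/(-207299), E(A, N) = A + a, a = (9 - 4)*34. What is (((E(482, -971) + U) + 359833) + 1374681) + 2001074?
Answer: 337709529223354009/90387546475 ≈ 3.7362e+6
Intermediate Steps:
a = 170 (a = 5*34 = 170)
E(A, N) = 170 + A (E(A, N) = A + 170 = 170 + A)
U = -37418399991/90387546475 (U = 225609*(-1/436025) - 21444*(-1/207299) = -225609/436025 + 21444/207299 = -37418399991/90387546475 ≈ -0.41398)
(((E(482, -971) + U) + 359833) + 1374681) + 2001074 = ((((170 + 482) - 37418399991/90387546475) + 359833) + 1374681) + 2001074 = (((652 - 37418399991/90387546475) + 359833) + 1374681) + 2001074 = ((58895261901709/90387546475 + 359833) + 1374681) + 2001074 = (32583317272640384/90387546475 + 1374681) + 2001074 = 156837360048439859/90387546475 + 2001074 = 337709529223354009/90387546475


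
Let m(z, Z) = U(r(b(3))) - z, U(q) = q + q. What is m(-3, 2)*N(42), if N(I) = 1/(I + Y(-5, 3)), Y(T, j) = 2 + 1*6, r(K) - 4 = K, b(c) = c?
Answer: 17/50 ≈ 0.34000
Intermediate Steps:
r(K) = 4 + K
U(q) = 2*q
m(z, Z) = 14 - z (m(z, Z) = 2*(4 + 3) - z = 2*7 - z = 14 - z)
Y(T, j) = 8 (Y(T, j) = 2 + 6 = 8)
N(I) = 1/(8 + I) (N(I) = 1/(I + 8) = 1/(8 + I))
m(-3, 2)*N(42) = (14 - 1*(-3))/(8 + 42) = (14 + 3)/50 = 17*(1/50) = 17/50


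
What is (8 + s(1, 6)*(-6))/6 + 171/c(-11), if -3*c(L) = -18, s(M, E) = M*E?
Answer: 143/6 ≈ 23.833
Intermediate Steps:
s(M, E) = E*M
c(L) = 6 (c(L) = -⅓*(-18) = 6)
(8 + s(1, 6)*(-6))/6 + 171/c(-11) = (8 + (6*1)*(-6))/6 + 171/6 = (8 + 6*(-6))*(⅙) + 171*(⅙) = (8 - 36)*(⅙) + 57/2 = -28*⅙ + 57/2 = -14/3 + 57/2 = 143/6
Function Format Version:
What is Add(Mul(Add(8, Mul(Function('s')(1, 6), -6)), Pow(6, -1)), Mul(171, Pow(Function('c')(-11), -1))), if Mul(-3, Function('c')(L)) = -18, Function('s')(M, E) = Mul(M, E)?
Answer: Rational(143, 6) ≈ 23.833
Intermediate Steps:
Function('s')(M, E) = Mul(E, M)
Function('c')(L) = 6 (Function('c')(L) = Mul(Rational(-1, 3), -18) = 6)
Add(Mul(Add(8, Mul(Function('s')(1, 6), -6)), Pow(6, -1)), Mul(171, Pow(Function('c')(-11), -1))) = Add(Mul(Add(8, Mul(Mul(6, 1), -6)), Pow(6, -1)), Mul(171, Pow(6, -1))) = Add(Mul(Add(8, Mul(6, -6)), Rational(1, 6)), Mul(171, Rational(1, 6))) = Add(Mul(Add(8, -36), Rational(1, 6)), Rational(57, 2)) = Add(Mul(-28, Rational(1, 6)), Rational(57, 2)) = Add(Rational(-14, 3), Rational(57, 2)) = Rational(143, 6)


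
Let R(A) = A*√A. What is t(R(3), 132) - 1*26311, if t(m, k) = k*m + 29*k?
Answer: -22483 + 396*√3 ≈ -21797.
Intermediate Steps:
R(A) = A^(3/2)
t(m, k) = 29*k + k*m
t(R(3), 132) - 1*26311 = 132*(29 + 3^(3/2)) - 1*26311 = 132*(29 + 3*√3) - 26311 = (3828 + 396*√3) - 26311 = -22483 + 396*√3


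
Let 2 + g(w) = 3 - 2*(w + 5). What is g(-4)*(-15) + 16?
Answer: 31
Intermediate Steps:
g(w) = -9 - 2*w (g(w) = -2 + (3 - 2*(w + 5)) = -2 + (3 - 2*(5 + w)) = -2 + (3 + (-10 - 2*w)) = -2 + (-7 - 2*w) = -9 - 2*w)
g(-4)*(-15) + 16 = (-9 - 2*(-4))*(-15) + 16 = (-9 + 8)*(-15) + 16 = -1*(-15) + 16 = 15 + 16 = 31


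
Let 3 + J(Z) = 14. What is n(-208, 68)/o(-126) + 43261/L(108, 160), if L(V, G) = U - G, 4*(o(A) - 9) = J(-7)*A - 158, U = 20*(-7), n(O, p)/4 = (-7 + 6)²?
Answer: -16310597/113100 ≈ -144.21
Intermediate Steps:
J(Z) = 11 (J(Z) = -3 + 14 = 11)
n(O, p) = 4 (n(O, p) = 4*(-7 + 6)² = 4*(-1)² = 4*1 = 4)
U = -140
o(A) = -61/2 + 11*A/4 (o(A) = 9 + (11*A - 158)/4 = 9 + (-158 + 11*A)/4 = 9 + (-79/2 + 11*A/4) = -61/2 + 11*A/4)
L(V, G) = -140 - G
n(-208, 68)/o(-126) + 43261/L(108, 160) = 4/(-61/2 + (11/4)*(-126)) + 43261/(-140 - 1*160) = 4/(-61/2 - 693/2) + 43261/(-140 - 160) = 4/(-377) + 43261/(-300) = 4*(-1/377) + 43261*(-1/300) = -4/377 - 43261/300 = -16310597/113100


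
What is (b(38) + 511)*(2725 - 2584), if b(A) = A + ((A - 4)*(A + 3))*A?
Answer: 7546461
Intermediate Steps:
b(A) = A + A*(-4 + A)*(3 + A) (b(A) = A + ((-4 + A)*(3 + A))*A = A + A*(-4 + A)*(3 + A))
(b(38) + 511)*(2725 - 2584) = (38*(-11 + 38² - 1*38) + 511)*(2725 - 2584) = (38*(-11 + 1444 - 38) + 511)*141 = (38*1395 + 511)*141 = (53010 + 511)*141 = 53521*141 = 7546461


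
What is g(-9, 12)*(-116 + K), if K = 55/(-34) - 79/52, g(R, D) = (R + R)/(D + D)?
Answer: 315951/3536 ≈ 89.353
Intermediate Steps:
g(R, D) = R/D (g(R, D) = (2*R)/((2*D)) = (2*R)*(1/(2*D)) = R/D)
K = -2773/884 (K = 55*(-1/34) - 79*1/52 = -55/34 - 79/52 = -2773/884 ≈ -3.1369)
g(-9, 12)*(-116 + K) = (-9/12)*(-116 - 2773/884) = -9*1/12*(-105317/884) = -¾*(-105317/884) = 315951/3536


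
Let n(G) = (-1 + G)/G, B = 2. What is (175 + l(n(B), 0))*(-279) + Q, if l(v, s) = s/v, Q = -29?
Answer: -48854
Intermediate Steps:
(175 + l(n(B), 0))*(-279) + Q = (175 + 0/(((-1 + 2)/2)))*(-279) - 29 = (175 + 0/(((1/2)*1)))*(-279) - 29 = (175 + 0/(1/2))*(-279) - 29 = (175 + 0*2)*(-279) - 29 = (175 + 0)*(-279) - 29 = 175*(-279) - 29 = -48825 - 29 = -48854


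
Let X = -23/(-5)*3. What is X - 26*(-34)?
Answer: 4489/5 ≈ 897.80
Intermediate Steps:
X = 69/5 (X = -23*(-1/5)*3 = (23/5)*3 = 69/5 ≈ 13.800)
X - 26*(-34) = 69/5 - 26*(-34) = 69/5 + 884 = 4489/5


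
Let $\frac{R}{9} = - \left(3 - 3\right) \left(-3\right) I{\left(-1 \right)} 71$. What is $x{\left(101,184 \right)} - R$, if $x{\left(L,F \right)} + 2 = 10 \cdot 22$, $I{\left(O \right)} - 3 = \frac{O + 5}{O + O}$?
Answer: $218$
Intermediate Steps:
$I{\left(O \right)} = 3 + \frac{5 + O}{2 O}$ ($I{\left(O \right)} = 3 + \frac{O + 5}{O + O} = 3 + \frac{5 + O}{2 O}$)
$x{\left(L,F \right)} = 218$ ($x{\left(L,F \right)} = -2 + 10 \cdot 22 = -2 + 220 = 218$)
$R = 0$ ($R = 9 \left(- \left(3 - 3\right) \left(-3\right) \frac{5 + 7 \left(-1\right)}{2 \left(-1\right)} 71\right) = 9 \left(- 0 \left(-3\right) \frac{1}{2} \left(-1\right) \left(5 - 7\right) 71\right) = 9 \left(- 0 \cdot \frac{1}{2} \left(-1\right) \left(-2\right) 71\right) = 9 \left(- 0 \cdot 1 \cdot 71\right) = 9 \left(- 0 \cdot 71\right) = 9 \left(\left(-1\right) 0\right) = 9 \cdot 0 = 0$)
$x{\left(101,184 \right)} - R = 218 - 0 = 218 + 0 = 218$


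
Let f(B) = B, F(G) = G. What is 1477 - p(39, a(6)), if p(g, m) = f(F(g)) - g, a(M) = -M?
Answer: 1477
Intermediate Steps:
p(g, m) = 0 (p(g, m) = g - g = 0)
1477 - p(39, a(6)) = 1477 - 1*0 = 1477 + 0 = 1477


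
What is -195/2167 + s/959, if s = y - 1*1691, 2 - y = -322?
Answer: -3149294/2078153 ≈ -1.5154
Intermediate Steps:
y = 324 (y = 2 - 1*(-322) = 2 + 322 = 324)
s = -1367 (s = 324 - 1*1691 = 324 - 1691 = -1367)
-195/2167 + s/959 = -195/2167 - 1367/959 = -3149294/2078153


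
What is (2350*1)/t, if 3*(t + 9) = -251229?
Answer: -1175/41876 ≈ -0.028059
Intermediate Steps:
t = -83752 (t = -9 + (⅓)*(-251229) = -9 - 83743 = -83752)
(2350*1)/t = (2350*1)/(-83752) = 2350*(-1/83752) = -1175/41876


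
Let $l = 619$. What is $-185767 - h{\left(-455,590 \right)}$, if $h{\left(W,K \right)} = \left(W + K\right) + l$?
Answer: $-186521$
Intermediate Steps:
$h{\left(W,K \right)} = 619 + K + W$ ($h{\left(W,K \right)} = \left(W + K\right) + 619 = \left(K + W\right) + 619 = 619 + K + W$)
$-185767 - h{\left(-455,590 \right)} = -185767 - \left(619 + 590 - 455\right) = -185767 - 754 = -186521$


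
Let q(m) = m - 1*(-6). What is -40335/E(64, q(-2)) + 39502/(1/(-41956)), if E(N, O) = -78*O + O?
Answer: -510462500561/308 ≈ -1.6573e+9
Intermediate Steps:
q(m) = 6 + m (q(m) = m + 6 = 6 + m)
E(N, O) = -77*O
-40335/E(64, q(-2)) + 39502/(1/(-41956)) = -40335*(-1/(77*(6 - 2))) + 39502/(1/(-41956)) = -40335/((-77*4)) + 39502/(-1/41956) = -40335/(-308) + 39502*(-41956) = -40335*(-1/308) - 1657345912 = 40335/308 - 1657345912 = -510462500561/308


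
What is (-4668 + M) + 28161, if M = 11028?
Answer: 34521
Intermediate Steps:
(-4668 + M) + 28161 = (-4668 + 11028) + 28161 = 6360 + 28161 = 34521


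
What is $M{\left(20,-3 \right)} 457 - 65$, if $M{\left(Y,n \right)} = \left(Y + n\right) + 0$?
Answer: $7704$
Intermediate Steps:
$M{\left(Y,n \right)} = Y + n$
$M{\left(20,-3 \right)} 457 - 65 = \left(20 - 3\right) 457 - 65 = 17 \cdot 457 - 65 = 7769 - 65 = 7704$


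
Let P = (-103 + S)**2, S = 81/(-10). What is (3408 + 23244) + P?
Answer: 3899521/100 ≈ 38995.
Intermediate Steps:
S = -81/10 (S = 81*(-1/10) = -81/10 ≈ -8.1000)
P = 1234321/100 (P = (-103 - 81/10)**2 = (-1111/10)**2 = 1234321/100 ≈ 12343.)
(3408 + 23244) + P = (3408 + 23244) + 1234321/100 = 26652 + 1234321/100 = 3899521/100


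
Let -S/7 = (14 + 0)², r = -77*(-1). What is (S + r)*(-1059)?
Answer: 1371405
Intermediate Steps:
r = 77
S = -1372 (S = -7*(14 + 0)² = -7*14² = -7*196 = -1372)
(S + r)*(-1059) = (-1372 + 77)*(-1059) = -1295*(-1059) = 1371405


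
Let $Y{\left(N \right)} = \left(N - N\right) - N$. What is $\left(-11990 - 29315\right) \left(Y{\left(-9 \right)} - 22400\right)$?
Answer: $924860255$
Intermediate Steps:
$Y{\left(N \right)} = - N$ ($Y{\left(N \right)} = 0 - N = - N$)
$\left(-11990 - 29315\right) \left(Y{\left(-9 \right)} - 22400\right) = \left(-11990 - 29315\right) \left(\left(-1\right) \left(-9\right) - 22400\right) = - 41305 \left(9 - 22400\right) = \left(-41305\right) \left(-22391\right) = 924860255$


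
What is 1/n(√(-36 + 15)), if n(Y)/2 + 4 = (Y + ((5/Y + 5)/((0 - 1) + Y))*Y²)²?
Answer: (√21 - 10*I)/(20*(50*√21 + 781*I)) ≈ -0.00051022 - 0.00044307*I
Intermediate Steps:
n(Y) = -8 + 2*(Y + Y²*(5 + 5/Y)/(-1 + Y))² (n(Y) = -8 + 2*(Y + ((5/Y + 5)/((0 - 1) + Y))*Y²)² = -8 + 2*(Y + ((5 + 5/Y)/(-1 + Y))*Y²)² = -8 + 2*(Y + Y²*(5 + 5/Y)/(-1 + Y))²)
1/n(√(-36 + 15)) = 1/(-8 + 8*(√(-36 + 15))²*(2 + 3*√(-36 + 15))²/(-1 + √(-36 + 15))²) = 1/(-8 + 8*(√(-21))²*(2 + 3*√(-21))²/(-1 + √(-21))²) = 1/(-8 + 8*(I*√21)²*(2 + 3*(I*√21))²/(-1 + I*√21)²) = 1/(-8 + 8*(-21)*(2 + 3*I*√21)²/(-1 + I*√21)²) = 1/(-8 - 168*(2 + 3*I*√21)²/(-1 + I*√21)²)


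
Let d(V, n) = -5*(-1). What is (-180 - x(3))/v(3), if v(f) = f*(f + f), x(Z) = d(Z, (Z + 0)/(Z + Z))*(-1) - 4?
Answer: -19/2 ≈ -9.5000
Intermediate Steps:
d(V, n) = 5
x(Z) = -9 (x(Z) = 5*(-1) - 4 = -5 - 4 = -9)
v(f) = 2*f² (v(f) = f*(2*f) = 2*f²)
(-180 - x(3))/v(3) = (-180 - 1*(-9))/((2*3²)) = (-180 + 9)/((2*9)) = -171/18 = -171*1/18 = -19/2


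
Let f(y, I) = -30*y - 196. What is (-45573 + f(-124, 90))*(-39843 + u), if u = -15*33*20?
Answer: 2091643407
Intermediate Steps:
u = -9900 (u = -495*20 = -9900)
f(y, I) = -196 - 30*y
(-45573 + f(-124, 90))*(-39843 + u) = (-45573 + (-196 - 30*(-124)))*(-39843 - 9900) = (-45573 + (-196 + 3720))*(-49743) = (-45573 + 3524)*(-49743) = -42049*(-49743) = 2091643407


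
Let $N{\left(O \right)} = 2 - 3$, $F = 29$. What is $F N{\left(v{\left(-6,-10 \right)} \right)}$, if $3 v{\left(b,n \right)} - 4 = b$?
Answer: $-29$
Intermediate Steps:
$v{\left(b,n \right)} = \frac{4}{3} + \frac{b}{3}$
$N{\left(O \right)} = -1$ ($N{\left(O \right)} = 2 - 3 = -1$)
$F N{\left(v{\left(-6,-10 \right)} \right)} = 29 \left(-1\right) = -29$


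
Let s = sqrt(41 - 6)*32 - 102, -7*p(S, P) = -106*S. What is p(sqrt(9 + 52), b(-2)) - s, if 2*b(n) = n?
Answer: 102 - 32*sqrt(35) + 106*sqrt(61)/7 ≈ 30.955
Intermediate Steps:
b(n) = n/2
p(S, P) = 106*S/7 (p(S, P) = -(-106)*S/7 = 106*S/7)
s = -102 + 32*sqrt(35) (s = sqrt(35)*32 - 102 = 32*sqrt(35) - 102 = -102 + 32*sqrt(35) ≈ 87.315)
p(sqrt(9 + 52), b(-2)) - s = 106*sqrt(9 + 52)/7 - (-102 + 32*sqrt(35)) = 106*sqrt(61)/7 + (102 - 32*sqrt(35)) = 102 - 32*sqrt(35) + 106*sqrt(61)/7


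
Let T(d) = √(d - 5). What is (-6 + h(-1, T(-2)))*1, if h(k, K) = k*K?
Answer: -6 - I*√7 ≈ -6.0 - 2.6458*I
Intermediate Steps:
T(d) = √(-5 + d)
h(k, K) = K*k
(-6 + h(-1, T(-2)))*1 = (-6 + √(-5 - 2)*(-1))*1 = (-6 + √(-7)*(-1))*1 = (-6 + (I*√7)*(-1))*1 = (-6 - I*√7)*1 = -6 - I*√7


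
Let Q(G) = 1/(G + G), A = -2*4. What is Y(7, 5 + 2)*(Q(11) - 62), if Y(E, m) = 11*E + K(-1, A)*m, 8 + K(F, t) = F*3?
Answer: 0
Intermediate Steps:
A = -8
K(F, t) = -8 + 3*F (K(F, t) = -8 + F*3 = -8 + 3*F)
Y(E, m) = -11*m + 11*E (Y(E, m) = 11*E + (-8 + 3*(-1))*m = 11*E + (-8 - 3)*m = 11*E - 11*m = -11*m + 11*E)
Q(G) = 1/(2*G)
Y(7, 5 + 2)*(Q(11) - 62) = (-11*(5 + 2) + 11*7)*((1/2)/11 - 62) = (-11*7 + 77)*((1/2)*(1/11) - 62) = (-77 + 77)*(1/22 - 62) = 0*(-1363/22) = 0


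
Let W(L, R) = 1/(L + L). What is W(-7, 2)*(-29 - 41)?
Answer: 5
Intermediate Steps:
W(L, R) = 1/(2*L)
W(-7, 2)*(-29 - 41) = ((1/2)/(-7))*(-29 - 41) = ((1/2)*(-1/7))*(-70) = -1/14*(-70) = 5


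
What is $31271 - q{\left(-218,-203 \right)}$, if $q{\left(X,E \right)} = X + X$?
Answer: $31707$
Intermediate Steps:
$q{\left(X,E \right)} = 2 X$
$31271 - q{\left(-218,-203 \right)} = 31271 - 2 \left(-218\right) = 31271 - -436 = 31271 + 436 = 31707$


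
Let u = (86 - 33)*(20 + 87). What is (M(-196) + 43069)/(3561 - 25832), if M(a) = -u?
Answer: -37398/22271 ≈ -1.6792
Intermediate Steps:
u = 5671 (u = 53*107 = 5671)
M(a) = -5671 (M(a) = -1*5671 = -5671)
(M(-196) + 43069)/(3561 - 25832) = (-5671 + 43069)/(3561 - 25832) = 37398/(-22271) = 37398*(-1/22271) = -37398/22271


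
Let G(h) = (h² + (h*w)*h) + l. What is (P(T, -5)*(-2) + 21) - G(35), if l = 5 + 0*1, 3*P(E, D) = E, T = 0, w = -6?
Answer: 6141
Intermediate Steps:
P(E, D) = E/3
l = 5 (l = 5 + 0 = 5)
G(h) = 5 - 5*h² (G(h) = (h² + (h*(-6))*h) + 5 = (h² + (-6*h)*h) + 5 = (h² - 6*h²) + 5 = -5*h² + 5 = 5 - 5*h²)
(P(T, -5)*(-2) + 21) - G(35) = (((⅓)*0)*(-2) + 21) - (5 - 5*35²) = (0*(-2) + 21) - (5 - 5*1225) = (0 + 21) - (5 - 6125) = 21 - 1*(-6120) = 21 + 6120 = 6141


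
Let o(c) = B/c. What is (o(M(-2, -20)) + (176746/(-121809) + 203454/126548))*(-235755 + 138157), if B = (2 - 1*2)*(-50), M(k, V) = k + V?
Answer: -58941273825461/3853671333 ≈ -15295.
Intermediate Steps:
M(k, V) = V + k
B = 0 (B = (2 - 2)*(-50) = 0*(-50) = 0)
o(c) = 0 (o(c) = 0/c = 0)
(o(M(-2, -20)) + (176746/(-121809) + 203454/126548))*(-235755 + 138157) = (0 + (176746/(-121809) + 203454/126548))*(-235755 + 138157) = (0 + (176746*(-1/121809) + 203454*(1/126548)))*(-97598) = (0 + (-176746/121809 + 101727/63274))*(-97598) = (0 + 1207837739/7707342666)*(-97598) = (1207837739/7707342666)*(-97598) = -58941273825461/3853671333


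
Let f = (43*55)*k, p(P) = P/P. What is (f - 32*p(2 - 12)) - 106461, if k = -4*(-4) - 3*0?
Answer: -68653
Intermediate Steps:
k = 16 (k = 16 + 0 = 16)
p(P) = 1
f = 37840 (f = (43*55)*16 = 2365*16 = 37840)
(f - 32*p(2 - 12)) - 106461 = (37840 - 32*1) - 106461 = (37840 - 32) - 106461 = 37808 - 106461 = -68653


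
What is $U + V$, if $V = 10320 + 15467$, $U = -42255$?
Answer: $-16468$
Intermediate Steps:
$V = 25787$
$U + V = -42255 + 25787 = -16468$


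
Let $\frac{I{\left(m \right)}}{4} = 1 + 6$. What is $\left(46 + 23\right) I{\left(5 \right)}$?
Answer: $1932$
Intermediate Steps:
$I{\left(m \right)} = 28$ ($I{\left(m \right)} = 4 \left(1 + 6\right) = 4 \cdot 7 = 28$)
$\left(46 + 23\right) I{\left(5 \right)} = \left(46 + 23\right) 28 = 69 \cdot 28 = 1932$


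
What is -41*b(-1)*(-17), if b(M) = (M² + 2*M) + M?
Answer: -1394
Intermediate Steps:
b(M) = M² + 3*M
-41*b(-1)*(-17) = -(-41)*(3 - 1)*(-17) = -(-41)*2*(-17) = -41*(-2)*(-17) = 82*(-17) = -1394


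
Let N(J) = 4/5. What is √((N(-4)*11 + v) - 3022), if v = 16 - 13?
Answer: I*√75255/5 ≈ 54.865*I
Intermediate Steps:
v = 3
N(J) = ⅘ (N(J) = 4*(⅕) = ⅘)
√((N(-4)*11 + v) - 3022) = √(((⅘)*11 + 3) - 3022) = √((44/5 + 3) - 3022) = √(59/5 - 3022) = √(-15051/5) = I*√75255/5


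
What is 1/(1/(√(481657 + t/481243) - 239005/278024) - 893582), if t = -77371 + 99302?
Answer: -1143595999604925559769325801/1021896800516927508665413311812390 - 19324336144*√2276515902097274/510948400258463754332706655906195 ≈ -1.1191e-6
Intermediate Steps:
t = 21931
1/(1/(√(481657 + t/481243) - 239005/278024) - 893582) = 1/(1/(√(481657 + 21931/481243) - 239005/278024) - 893582) = 1/(1/(√(481657 + 21931*(1/481243)) - 239005*1/278024) - 893582) = 1/(1/(√(481657 + 3133/68749) - 239005/278024) - 893582) = 1/(1/(√(33113440226/68749) - 239005/278024) - 893582) = 1/(1/(√2276515902097274/68749 - 239005/278024) - 893582) = 1/(1/(-239005/278024 + √2276515902097274/68749) - 893582) = 1/(-893582 + 1/(-239005/278024 + √2276515902097274/68749))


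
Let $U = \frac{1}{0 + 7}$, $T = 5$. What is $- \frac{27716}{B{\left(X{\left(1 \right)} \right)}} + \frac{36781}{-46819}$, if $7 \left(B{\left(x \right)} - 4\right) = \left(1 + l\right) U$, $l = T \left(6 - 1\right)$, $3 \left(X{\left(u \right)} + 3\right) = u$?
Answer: $- \frac{31796150089}{5196909} \approx -6118.3$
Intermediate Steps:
$X{\left(u \right)} = -3 + \frac{u}{3}$
$U = \frac{1}{7} \approx 0.14286$
$l = 25$ ($l = 5 \left(6 - 1\right) = 5 \cdot 5 = 25$)
$B{\left(x \right)} = \frac{222}{49}$ ($B{\left(x \right)} = 4 + \frac{\left(1 + 25\right) \frac{1}{7}}{7} = 4 + \frac{26 \cdot \frac{1}{7}}{7} = 4 + \frac{1}{7} \cdot \frac{26}{7} = 4 + \frac{26}{49} = \frac{222}{49}$)
$- \frac{27716}{B{\left(X{\left(1 \right)} \right)}} + \frac{36781}{-46819} = - \frac{27716}{\frac{222}{49}} + \frac{36781}{-46819} = \left(-27716\right) \frac{49}{222} + 36781 \left(- \frac{1}{46819}\right) = - \frac{679042}{111} - \frac{36781}{46819} = - \frac{31796150089}{5196909}$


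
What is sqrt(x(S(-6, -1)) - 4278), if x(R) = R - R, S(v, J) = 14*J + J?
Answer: I*sqrt(4278) ≈ 65.406*I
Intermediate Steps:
S(v, J) = 15*J
x(R) = 0
sqrt(x(S(-6, -1)) - 4278) = sqrt(0 - 4278) = sqrt(-4278) = I*sqrt(4278)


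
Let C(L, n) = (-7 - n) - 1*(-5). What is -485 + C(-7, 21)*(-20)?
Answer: -25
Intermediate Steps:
C(L, n) = -2 - n (C(L, n) = (-7 - n) + 5 = -2 - n)
-485 + C(-7, 21)*(-20) = -485 + (-2 - 1*21)*(-20) = -485 + (-2 - 21)*(-20) = -485 - 23*(-20) = -485 + 460 = -25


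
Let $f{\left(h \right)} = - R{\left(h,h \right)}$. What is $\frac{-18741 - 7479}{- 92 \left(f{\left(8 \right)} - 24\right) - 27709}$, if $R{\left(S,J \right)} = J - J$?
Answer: $\frac{26220}{25501} \approx 1.0282$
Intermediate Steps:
$R{\left(S,J \right)} = 0$
$f{\left(h \right)} = 0$ ($f{\left(h \right)} = \left(-1\right) 0 = 0$)
$\frac{-18741 - 7479}{- 92 \left(f{\left(8 \right)} - 24\right) - 27709} = \frac{-18741 - 7479}{- 92 \left(0 - 24\right) - 27709} = - \frac{26220}{- 92 \left(0 - 24\right) - 27709} = - \frac{26220}{\left(-92\right) \left(-24\right) - 27709} = - \frac{26220}{2208 - 27709} = - \frac{26220}{-25501} = \left(-26220\right) \left(- \frac{1}{25501}\right) = \frac{26220}{25501}$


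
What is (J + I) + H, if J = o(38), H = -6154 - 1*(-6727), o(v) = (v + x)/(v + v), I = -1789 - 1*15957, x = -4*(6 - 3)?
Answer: -652561/38 ≈ -17173.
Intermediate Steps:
x = -12 (x = -4*3 = -12)
I = -17746 (I = -1789 - 15957 = -17746)
o(v) = (-12 + v)/(2*v) (o(v) = (v - 12)/(v + v) = (-12 + v)/((2*v)) = (-12 + v)*(1/(2*v)) = (-12 + v)/(2*v))
H = 573 (H = -6154 + 6727 = 573)
J = 13/38 (J = (½)*(-12 + 38)/38 = (½)*(1/38)*26 = 13/38 ≈ 0.34211)
(J + I) + H = (13/38 - 17746) + 573 = -674335/38 + 573 = -652561/38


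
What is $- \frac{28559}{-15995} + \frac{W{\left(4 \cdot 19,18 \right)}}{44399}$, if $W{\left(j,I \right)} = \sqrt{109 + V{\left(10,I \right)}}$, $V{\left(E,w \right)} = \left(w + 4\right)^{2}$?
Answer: $\frac{28559}{15995} + \frac{\sqrt{593}}{44399} \approx 1.786$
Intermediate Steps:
$V{\left(E,w \right)} = \left(4 + w\right)^{2}$
$W{\left(j,I \right)} = \sqrt{109 + \left(4 + I\right)^{2}}$
$- \frac{28559}{-15995} + \frac{W{\left(4 \cdot 19,18 \right)}}{44399} = - \frac{28559}{-15995} + \frac{\sqrt{109 + \left(4 + 18\right)^{2}}}{44399} = \left(-28559\right) \left(- \frac{1}{15995}\right) + \sqrt{109 + 22^{2}} \cdot \frac{1}{44399} = \frac{28559}{15995} + \sqrt{109 + 484} \cdot \frac{1}{44399} = \frac{28559}{15995} + \sqrt{593} \cdot \frac{1}{44399} = \frac{28559}{15995} + \frac{\sqrt{593}}{44399}$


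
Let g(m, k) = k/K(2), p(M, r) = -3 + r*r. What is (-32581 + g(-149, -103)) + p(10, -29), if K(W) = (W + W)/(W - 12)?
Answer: -62971/2 ≈ -31486.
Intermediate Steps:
p(M, r) = -3 + r**2
K(W) = 2*W/(-12 + W) (K(W) = (2*W)/(-12 + W) = 2*W/(-12 + W))
g(m, k) = -5*k/2 (g(m, k) = k/((2*2/(-12 + 2))) = k/((2*2/(-10))) = k/((2*2*(-1/10))) = k/(-2/5) = k*(-5/2) = -5*k/2)
(-32581 + g(-149, -103)) + p(10, -29) = (-32581 - 5/2*(-103)) + (-3 + (-29)**2) = (-32581 + 515/2) + (-3 + 841) = -64647/2 + 838 = -62971/2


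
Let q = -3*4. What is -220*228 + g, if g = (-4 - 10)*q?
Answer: -49992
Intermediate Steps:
q = -12
g = 168 (g = (-4 - 10)*(-12) = -14*(-12) = 168)
-220*228 + g = -220*228 + 168 = -50160 + 168 = -49992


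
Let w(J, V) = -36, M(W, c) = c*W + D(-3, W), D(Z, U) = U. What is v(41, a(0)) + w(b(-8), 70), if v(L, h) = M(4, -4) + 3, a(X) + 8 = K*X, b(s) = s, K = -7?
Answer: -45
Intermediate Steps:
M(W, c) = W + W*c (M(W, c) = c*W + W = W*c + W = W + W*c)
a(X) = -8 - 7*X
v(L, h) = -9 (v(L, h) = 4*(1 - 4) + 3 = 4*(-3) + 3 = -12 + 3 = -9)
v(41, a(0)) + w(b(-8), 70) = -9 - 36 = -45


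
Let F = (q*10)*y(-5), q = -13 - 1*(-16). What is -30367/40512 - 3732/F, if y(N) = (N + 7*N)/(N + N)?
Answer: -6451451/202560 ≈ -31.850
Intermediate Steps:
q = 3 (q = -13 + 16 = 3)
y(N) = 4 (y(N) = (8*N)/((2*N)) = (8*N)*(1/(2*N)) = 4)
F = 120 (F = (3*10)*4 = 30*4 = 120)
-30367/40512 - 3732/F = -30367/40512 - 3732/120 = -30367*1/40512 - 3732*1/120 = -30367/40512 - 311/10 = -6451451/202560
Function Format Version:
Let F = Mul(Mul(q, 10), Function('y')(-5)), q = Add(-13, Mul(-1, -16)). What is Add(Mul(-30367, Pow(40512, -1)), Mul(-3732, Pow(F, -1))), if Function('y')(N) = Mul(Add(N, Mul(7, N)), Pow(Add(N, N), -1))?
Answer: Rational(-6451451, 202560) ≈ -31.850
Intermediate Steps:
q = 3 (q = Add(-13, 16) = 3)
Function('y')(N) = 4 (Function('y')(N) = Mul(Mul(8, N), Pow(Mul(2, N), -1)) = Mul(Mul(8, N), Mul(Rational(1, 2), Pow(N, -1))) = 4)
F = 120 (F = Mul(Mul(3, 10), 4) = Mul(30, 4) = 120)
Add(Mul(-30367, Pow(40512, -1)), Mul(-3732, Pow(F, -1))) = Add(Mul(-30367, Pow(40512, -1)), Mul(-3732, Pow(120, -1))) = Add(Mul(-30367, Rational(1, 40512)), Mul(-3732, Rational(1, 120))) = Add(Rational(-30367, 40512), Rational(-311, 10)) = Rational(-6451451, 202560)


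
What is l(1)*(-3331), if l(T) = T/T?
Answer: -3331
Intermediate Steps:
l(T) = 1
l(1)*(-3331) = 1*(-3331) = -3331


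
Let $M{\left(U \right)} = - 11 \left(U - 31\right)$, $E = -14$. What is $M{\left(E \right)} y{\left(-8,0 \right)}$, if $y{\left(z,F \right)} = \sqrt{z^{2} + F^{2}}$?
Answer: $3960$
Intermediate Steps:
$y{\left(z,F \right)} = \sqrt{F^{2} + z^{2}}$
$M{\left(U \right)} = 341 - 11 U$ ($M{\left(U \right)} = - 11 \left(-31 + U\right) = 341 - 11 U$)
$M{\left(E \right)} y{\left(-8,0 \right)} = \left(341 - -154\right) \sqrt{0^{2} + \left(-8\right)^{2}} = \left(341 + 154\right) \sqrt{0 + 64} = 495 \sqrt{64} = 495 \cdot 8 = 3960$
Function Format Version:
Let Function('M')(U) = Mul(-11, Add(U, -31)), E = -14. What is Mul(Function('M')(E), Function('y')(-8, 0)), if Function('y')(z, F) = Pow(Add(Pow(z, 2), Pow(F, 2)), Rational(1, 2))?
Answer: 3960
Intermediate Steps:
Function('y')(z, F) = Pow(Add(Pow(F, 2), Pow(z, 2)), Rational(1, 2))
Function('M')(U) = Add(341, Mul(-11, U)) (Function('M')(U) = Mul(-11, Add(-31, U)) = Add(341, Mul(-11, U)))
Mul(Function('M')(E), Function('y')(-8, 0)) = Mul(Add(341, Mul(-11, -14)), Pow(Add(Pow(0, 2), Pow(-8, 2)), Rational(1, 2))) = Mul(Add(341, 154), Pow(Add(0, 64), Rational(1, 2))) = Mul(495, Pow(64, Rational(1, 2))) = Mul(495, 8) = 3960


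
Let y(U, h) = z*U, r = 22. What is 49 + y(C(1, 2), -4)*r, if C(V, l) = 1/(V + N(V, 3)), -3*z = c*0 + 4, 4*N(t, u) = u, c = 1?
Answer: 677/21 ≈ 32.238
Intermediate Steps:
N(t, u) = u/4
z = -4/3 (z = -(1*0 + 4)/3 = -(0 + 4)/3 = -1/3*4 = -4/3 ≈ -1.3333)
C(V, l) = 1/(3/4 + V) (C(V, l) = 1/(V + (1/4)*3) = 1/(V + 3/4) = 1/(3/4 + V))
y(U, h) = -4*U/3
49 + y(C(1, 2), -4)*r = 49 - 16/(3*(3 + 4*1))*22 = 49 - 16/(3*(3 + 4))*22 = 49 - 16/(3*7)*22 = 49 - 4/3*4/7*22 = 49 - 16/21*22 = 49 - 352/21 = 677/21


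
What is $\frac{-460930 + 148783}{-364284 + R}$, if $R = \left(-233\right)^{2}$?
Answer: $\frac{312147}{309995} \approx 1.0069$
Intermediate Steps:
$R = 54289$
$\frac{-460930 + 148783}{-364284 + R} = \frac{-460930 + 148783}{-364284 + 54289} = - \frac{312147}{-309995} = \left(-312147\right) \left(- \frac{1}{309995}\right) = \frac{312147}{309995}$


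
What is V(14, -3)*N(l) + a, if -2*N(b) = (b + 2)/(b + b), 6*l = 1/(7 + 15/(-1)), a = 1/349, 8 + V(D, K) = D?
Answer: 99467/698 ≈ 142.50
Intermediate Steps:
V(D, K) = -8 + D
a = 1/349 ≈ 0.0028653
l = -1/48 (l = 1/(6*(7 + 15/(-1))) = 1/(6*(7 + 15*(-1))) = 1/(6*(7 - 15)) = (1/6)/(-8) = (1/6)*(-1/8) = -1/48 ≈ -0.020833)
N(b) = -(2 + b)/(4*b) (N(b) = -(b + 2)/(2*(b + b)) = -(2 + b)/(2*(2*b)) = -(2 + b)*1/(2*b)/2 = -(2 + b)/(4*b))
V(14, -3)*N(l) + a = (-8 + 14)*((-2 - 1*(-1/48))/(4*(-1/48))) + 1/349 = 6*((1/4)*(-48)*(-2 + 1/48)) + 1/349 = 6*((1/4)*(-48)*(-95/48)) + 1/349 = 6*(95/4) + 1/349 = 285/2 + 1/349 = 99467/698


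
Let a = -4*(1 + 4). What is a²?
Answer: 400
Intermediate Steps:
a = -20 (a = -4*5 = -20)
a² = (-20)² = 400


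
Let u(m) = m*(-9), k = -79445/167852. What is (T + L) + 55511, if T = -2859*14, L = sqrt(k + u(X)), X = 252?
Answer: 15485 + I*sqrt(15978158394103)/83926 ≈ 15485.0 + 47.628*I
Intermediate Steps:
k = -79445/167852 (k = -79445*1/167852 = -79445/167852 ≈ -0.47330)
u(m) = -9*m
L = I*sqrt(15978158394103)/83926 (L = sqrt(-79445/167852 - 9*252) = sqrt(-79445/167852 - 2268) = sqrt(-380767781/167852) = I*sqrt(15978158394103)/83926 ≈ 47.628*I)
T = -40026
(T + L) + 55511 = (-40026 + I*sqrt(15978158394103)/83926) + 55511 = 15485 + I*sqrt(15978158394103)/83926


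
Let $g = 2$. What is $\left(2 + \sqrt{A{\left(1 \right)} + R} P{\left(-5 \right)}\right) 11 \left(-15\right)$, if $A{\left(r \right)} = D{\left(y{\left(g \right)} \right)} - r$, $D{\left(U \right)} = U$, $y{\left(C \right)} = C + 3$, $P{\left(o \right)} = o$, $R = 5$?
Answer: $2145$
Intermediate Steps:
$y{\left(C \right)} = 3 + C$
$A{\left(r \right)} = 5 - r$ ($A{\left(r \right)} = \left(3 + 2\right) - r = 5 - r$)
$\left(2 + \sqrt{A{\left(1 \right)} + R} P{\left(-5 \right)}\right) 11 \left(-15\right) = \left(2 + \sqrt{\left(5 - 1\right) + 5} \left(-5\right)\right) 11 \left(-15\right) = \left(2 + \sqrt{4 + 5} \left(-5\right)\right) 11 \left(-15\right) = \left(2 + \sqrt{9} \left(-5\right)\right) 11 \left(-15\right) = \left(2 + 3 \left(-5\right)\right) 11 \left(-15\right) = \left(2 - 15\right) 11 \left(-15\right) = \left(-13\right) 11 \left(-15\right) = \left(-143\right) \left(-15\right) = 2145$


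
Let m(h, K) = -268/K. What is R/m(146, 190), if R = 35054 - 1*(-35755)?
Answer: -6726855/134 ≈ -50200.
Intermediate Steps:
R = 70809 (R = 35054 + 35755 = 70809)
R/m(146, 190) = 70809/((-268/190)) = 70809/((-268*1/190)) = 70809/(-134/95) = 70809*(-95/134) = -6726855/134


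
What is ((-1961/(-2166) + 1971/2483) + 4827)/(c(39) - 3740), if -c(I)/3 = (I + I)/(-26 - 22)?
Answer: -103878414220/80352668409 ≈ -1.2928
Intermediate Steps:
c(I) = I/8 (c(I) = -3*(I + I)/(-26 - 22) = -3*2*I/(-48) = -3*2*I*(-1)/48 = -(-1)*I/8 = I/8)
((-1961/(-2166) + 1971/2483) + 4827)/(c(39) - 3740) = ((-1961/(-2166) + 1971/2483) + 4827)/((⅛)*39 - 3740) = ((-1961*(-1/2166) + 1971*(1/2483)) + 4827)/(39/8 - 3740) = ((1961/2166 + 1971/2483) + 4827)/(-29881/8) = (9138349/5378178 + 4827)*(-8/29881) = (25969603555/5378178)*(-8/29881) = -103878414220/80352668409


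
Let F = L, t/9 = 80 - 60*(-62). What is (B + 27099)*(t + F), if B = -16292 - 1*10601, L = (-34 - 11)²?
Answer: 7462350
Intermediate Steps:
L = 2025 (L = (-45)² = 2025)
t = 34200 (t = 9*(80 - 60*(-62)) = 9*(80 + 3720) = 9*3800 = 34200)
B = -26893 (B = -16292 - 10601 = -26893)
F = 2025
(B + 27099)*(t + F) = (-26893 + 27099)*(34200 + 2025) = 206*36225 = 7462350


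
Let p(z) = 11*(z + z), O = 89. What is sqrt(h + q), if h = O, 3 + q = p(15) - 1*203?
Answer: sqrt(213) ≈ 14.595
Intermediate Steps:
p(z) = 22*z (p(z) = 11*(2*z) = 22*z)
q = 124 (q = -3 + (22*15 - 1*203) = -3 + (330 - 203) = -3 + 127 = 124)
h = 89
sqrt(h + q) = sqrt(89 + 124) = sqrt(213)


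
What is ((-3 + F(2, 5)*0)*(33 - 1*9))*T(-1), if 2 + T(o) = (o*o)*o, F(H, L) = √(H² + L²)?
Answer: 216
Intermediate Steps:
T(o) = -2 + o³ (T(o) = -2 + (o*o)*o = -2 + o²*o = -2 + o³)
((-3 + F(2, 5)*0)*(33 - 1*9))*T(-1) = ((-3 + √(2² + 5²)*0)*(33 - 1*9))*(-2 + (-1)³) = ((-3 + √(4 + 25)*0)*(33 - 9))*(-2 - 1) = ((-3 + √29*0)*24)*(-3) = ((-3 + 0)*24)*(-3) = -3*24*(-3) = -72*(-3) = 216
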